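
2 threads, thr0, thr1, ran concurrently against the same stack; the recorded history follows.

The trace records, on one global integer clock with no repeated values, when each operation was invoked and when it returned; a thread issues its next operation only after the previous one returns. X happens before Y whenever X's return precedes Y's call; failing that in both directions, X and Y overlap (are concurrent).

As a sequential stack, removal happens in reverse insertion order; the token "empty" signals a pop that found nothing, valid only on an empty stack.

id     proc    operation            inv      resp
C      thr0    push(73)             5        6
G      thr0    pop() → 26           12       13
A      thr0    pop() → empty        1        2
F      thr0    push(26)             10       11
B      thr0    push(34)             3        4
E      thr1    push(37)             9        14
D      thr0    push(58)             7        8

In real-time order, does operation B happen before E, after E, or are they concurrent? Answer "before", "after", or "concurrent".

B spans [3,4], E spans [9,14]
resp(B)=4 < inv(E)=9

before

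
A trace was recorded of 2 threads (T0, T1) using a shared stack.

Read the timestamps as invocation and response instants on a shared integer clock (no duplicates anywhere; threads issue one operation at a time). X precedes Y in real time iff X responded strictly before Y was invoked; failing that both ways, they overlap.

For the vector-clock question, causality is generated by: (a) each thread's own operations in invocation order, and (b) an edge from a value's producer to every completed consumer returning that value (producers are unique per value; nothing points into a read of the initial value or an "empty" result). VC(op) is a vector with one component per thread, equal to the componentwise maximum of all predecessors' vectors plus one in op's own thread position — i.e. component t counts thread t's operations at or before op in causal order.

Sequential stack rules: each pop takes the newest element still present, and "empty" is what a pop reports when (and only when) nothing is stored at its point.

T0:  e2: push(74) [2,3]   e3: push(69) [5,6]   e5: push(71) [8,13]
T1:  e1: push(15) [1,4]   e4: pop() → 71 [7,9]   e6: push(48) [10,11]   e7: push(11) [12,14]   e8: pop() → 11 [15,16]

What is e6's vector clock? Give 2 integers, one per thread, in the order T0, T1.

(3, 3)

invoked at 1, e1 has no predecessors; its own T1 bump gives (0, 1)
invoked at 2, e2 has no predecessors; its own T0 bump gives (1, 0)
e3, invoked 5, takes VC(e2)=(1, 0) under max, adds 1 for T0 → (2, 0)
e5, invoked 8, takes VC(e3)=(2, 0) under max, adds 1 for T0 → (3, 0)
e4, invoked 7, takes VC(e1)=(0, 1), VC(e5)=(3, 0) under max, adds 1 for T1 → (3, 2)
e6, invoked 10, takes VC(e4)=(3, 2) under max, adds 1 for T1 → (3, 3)
e7, invoked 12, takes VC(e6)=(3, 3) under max, adds 1 for T1 → (3, 4)
e8, invoked 15, takes VC(e7)=(3, 4) under max, adds 1 for T1 → (3, 5)
target: VC(e6) = (3, 3)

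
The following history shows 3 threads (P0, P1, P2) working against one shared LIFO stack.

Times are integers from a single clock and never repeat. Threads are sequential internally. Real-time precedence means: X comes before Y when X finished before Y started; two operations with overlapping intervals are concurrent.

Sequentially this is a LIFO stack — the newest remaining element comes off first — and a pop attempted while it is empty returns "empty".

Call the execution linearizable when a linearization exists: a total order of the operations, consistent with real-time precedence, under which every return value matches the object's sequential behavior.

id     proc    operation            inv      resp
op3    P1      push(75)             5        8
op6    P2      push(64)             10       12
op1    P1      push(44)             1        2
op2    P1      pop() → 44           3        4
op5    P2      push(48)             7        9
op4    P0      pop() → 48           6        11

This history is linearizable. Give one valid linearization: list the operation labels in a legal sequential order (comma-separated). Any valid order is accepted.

op1, op2, op3, op5, op4, op6

step 1: op1 push(44) — stack <44>
step 2: op2 pop() → 44 — stack <>
step 3: op3 push(75) — stack <75>
step 4: op5 push(48) — stack <75,48>
step 5: op4 pop() → 48 — stack <75>
step 6: op6 push(64) — stack <75,64>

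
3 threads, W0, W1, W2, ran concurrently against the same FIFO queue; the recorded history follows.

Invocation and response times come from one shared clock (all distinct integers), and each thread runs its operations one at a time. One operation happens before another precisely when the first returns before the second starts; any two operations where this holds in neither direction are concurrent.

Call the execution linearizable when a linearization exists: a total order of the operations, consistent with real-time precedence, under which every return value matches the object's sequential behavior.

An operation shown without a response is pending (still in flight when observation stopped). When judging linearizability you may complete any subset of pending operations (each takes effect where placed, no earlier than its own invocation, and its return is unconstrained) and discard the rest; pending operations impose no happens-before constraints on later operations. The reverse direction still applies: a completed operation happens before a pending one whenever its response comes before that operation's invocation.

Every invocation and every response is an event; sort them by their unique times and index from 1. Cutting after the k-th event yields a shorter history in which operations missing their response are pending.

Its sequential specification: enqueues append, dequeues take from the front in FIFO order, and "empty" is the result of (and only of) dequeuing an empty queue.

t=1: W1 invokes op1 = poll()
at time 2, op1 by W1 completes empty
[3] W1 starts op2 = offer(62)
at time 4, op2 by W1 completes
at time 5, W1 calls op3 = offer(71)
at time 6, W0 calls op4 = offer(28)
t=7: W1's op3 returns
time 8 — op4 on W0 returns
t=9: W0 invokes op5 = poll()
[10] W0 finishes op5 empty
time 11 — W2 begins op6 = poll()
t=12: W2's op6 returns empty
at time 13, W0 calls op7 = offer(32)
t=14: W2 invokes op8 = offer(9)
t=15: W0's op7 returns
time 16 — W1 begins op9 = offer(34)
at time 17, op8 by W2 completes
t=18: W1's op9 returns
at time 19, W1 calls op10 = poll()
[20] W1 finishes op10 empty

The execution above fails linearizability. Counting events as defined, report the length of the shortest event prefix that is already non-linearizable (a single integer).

events 1..9 are linearizable; a witness order is op1, op2, op3, op4:
1. op1 poll() → empty, leaving queue <>
2. op2 offer(62), leaving queue <62>
3. op3 offer(71), leaving queue <62,71>
4. op4 offer(28), leaving queue <62,71,28>
with event 10 included (op5 responding at time 10), all real-time-consistent orders fail
e.g. op1, op2, op3, op4, op5: illegal at step 5, since op5 poll() → empty cannot apply there
e.g. op1, op2, op4, op3, op5: illegal at step 5, since op5 poll() → empty cannot apply there

10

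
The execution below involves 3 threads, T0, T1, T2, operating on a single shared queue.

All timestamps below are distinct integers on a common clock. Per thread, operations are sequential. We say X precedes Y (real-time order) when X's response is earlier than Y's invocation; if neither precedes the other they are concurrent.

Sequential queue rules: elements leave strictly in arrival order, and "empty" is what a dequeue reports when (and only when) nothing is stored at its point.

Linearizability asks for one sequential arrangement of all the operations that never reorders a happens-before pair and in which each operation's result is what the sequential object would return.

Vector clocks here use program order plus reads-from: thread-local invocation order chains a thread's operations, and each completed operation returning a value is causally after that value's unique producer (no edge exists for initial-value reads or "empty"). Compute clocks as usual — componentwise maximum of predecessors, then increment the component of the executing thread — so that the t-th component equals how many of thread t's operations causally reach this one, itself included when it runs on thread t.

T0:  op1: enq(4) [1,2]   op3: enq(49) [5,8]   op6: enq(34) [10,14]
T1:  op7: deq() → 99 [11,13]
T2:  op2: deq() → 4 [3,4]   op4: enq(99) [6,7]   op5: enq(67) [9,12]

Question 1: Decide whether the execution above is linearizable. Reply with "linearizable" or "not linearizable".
witness order: op1, op2, op4, op3, op5, op6, op7
step 1: op1 enq(4) — queue <4>
step 2: op2 deq() → 4 — queue <>
step 3: op4 enq(99) — queue <99>
step 4: op3 enq(49) — queue <99,49>
step 5: op5 enq(67) — queue <99,49,67>
step 6: op6 enq(34) — queue <99,49,67,34>
step 7: op7 deq() → 99 — queue <49,67,34>

linearizable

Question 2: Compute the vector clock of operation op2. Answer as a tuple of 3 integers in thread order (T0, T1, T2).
op1 (invocation 1): nothing precedes it; T0's component alone gives (1, 0, 0)
op2 (invocation 3): componentwise max over VC(op1)=(1, 0, 0), +1 at T2, giving (1, 0, 1)
op3 (invocation 5): componentwise max over VC(op1)=(1, 0, 0), +1 at T0, giving (2, 0, 0)
op4 (invocation 6): componentwise max over VC(op2)=(1, 0, 1), +1 at T2, giving (1, 0, 2)
op6 (invocation 10): componentwise max over VC(op3)=(2, 0, 0), +1 at T0, giving (3, 0, 0)
op5 (invocation 9): componentwise max over VC(op4)=(1, 0, 2), +1 at T2, giving (1, 0, 3)
op7 (invocation 11): componentwise max over VC(op4)=(1, 0, 2), +1 at T1, giving (1, 1, 2)
target: VC(op2) = (1, 0, 1)

(1, 0, 1)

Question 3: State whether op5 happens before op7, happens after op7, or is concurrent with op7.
op5 spans [9,12], op7 spans [11,13]
the intervals overlap in both directions

concurrent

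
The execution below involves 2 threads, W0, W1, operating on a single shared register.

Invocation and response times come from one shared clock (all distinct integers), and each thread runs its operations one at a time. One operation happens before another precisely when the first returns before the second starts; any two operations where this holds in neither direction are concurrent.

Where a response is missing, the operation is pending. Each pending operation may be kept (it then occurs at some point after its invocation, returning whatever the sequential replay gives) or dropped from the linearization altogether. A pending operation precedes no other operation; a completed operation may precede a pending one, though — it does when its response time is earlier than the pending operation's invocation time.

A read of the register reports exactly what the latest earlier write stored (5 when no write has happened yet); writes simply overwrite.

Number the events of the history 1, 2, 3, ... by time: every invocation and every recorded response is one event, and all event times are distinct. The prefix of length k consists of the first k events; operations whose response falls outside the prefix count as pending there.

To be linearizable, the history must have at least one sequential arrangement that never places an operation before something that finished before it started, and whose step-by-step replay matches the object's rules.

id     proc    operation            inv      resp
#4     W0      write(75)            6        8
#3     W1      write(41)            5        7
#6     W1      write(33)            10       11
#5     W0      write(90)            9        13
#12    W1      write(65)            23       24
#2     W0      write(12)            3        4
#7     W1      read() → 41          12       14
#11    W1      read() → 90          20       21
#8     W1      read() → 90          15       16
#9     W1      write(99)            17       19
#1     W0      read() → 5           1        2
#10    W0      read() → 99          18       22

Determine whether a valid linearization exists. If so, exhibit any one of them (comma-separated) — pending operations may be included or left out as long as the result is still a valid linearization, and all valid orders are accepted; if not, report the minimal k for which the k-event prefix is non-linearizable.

not linearizable — minimal violating prefix: 14 events

events 1..13 are fine; event 14 — the response of #7 at time 14 — makes the prefix non-linearizable
7 completed operations, 6 real-time-consistent orders — every register replay fails
e.g. #1, #2, #3, #4, #5, #6, #7: illegal at step 7, since #7 read() → 41 cannot apply there
e.g. #1, #2, #3, #4, #6, #5, #7: illegal at step 7, since #7 read() → 41 cannot apply there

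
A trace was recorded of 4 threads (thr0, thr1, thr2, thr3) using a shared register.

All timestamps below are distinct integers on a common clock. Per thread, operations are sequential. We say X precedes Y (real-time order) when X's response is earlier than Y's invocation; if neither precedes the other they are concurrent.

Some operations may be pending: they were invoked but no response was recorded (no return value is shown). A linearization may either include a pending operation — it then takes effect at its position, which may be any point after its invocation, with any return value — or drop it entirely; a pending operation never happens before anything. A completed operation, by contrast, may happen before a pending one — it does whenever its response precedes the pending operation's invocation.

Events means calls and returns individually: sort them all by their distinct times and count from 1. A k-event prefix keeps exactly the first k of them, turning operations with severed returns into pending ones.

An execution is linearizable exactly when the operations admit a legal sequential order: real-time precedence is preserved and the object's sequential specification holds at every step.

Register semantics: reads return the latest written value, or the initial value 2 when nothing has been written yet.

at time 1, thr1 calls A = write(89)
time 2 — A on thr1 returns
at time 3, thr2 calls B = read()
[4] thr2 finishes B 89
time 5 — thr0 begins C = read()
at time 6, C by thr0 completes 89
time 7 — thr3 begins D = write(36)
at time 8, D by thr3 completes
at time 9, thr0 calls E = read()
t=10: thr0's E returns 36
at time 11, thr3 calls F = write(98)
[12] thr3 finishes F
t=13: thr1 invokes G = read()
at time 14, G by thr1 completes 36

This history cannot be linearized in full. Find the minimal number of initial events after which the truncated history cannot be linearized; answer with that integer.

a valid linearization of events 1..13 exists, for instance A, B, C, D, E, F:
1. A write(89), leaving value 89
2. B read() → 89, leaving value 89
3. C read() → 89, leaving value 89
4. D write(36), leaving value 36
5. E read() → 36, leaving value 36
6. F write(98), leaving value 98
at event 14 (G's time-14 response) nothing linearizes any more
take A, B, C, D, E, F, G: step 7 already fails, because G read() → 36 cannot occur there

14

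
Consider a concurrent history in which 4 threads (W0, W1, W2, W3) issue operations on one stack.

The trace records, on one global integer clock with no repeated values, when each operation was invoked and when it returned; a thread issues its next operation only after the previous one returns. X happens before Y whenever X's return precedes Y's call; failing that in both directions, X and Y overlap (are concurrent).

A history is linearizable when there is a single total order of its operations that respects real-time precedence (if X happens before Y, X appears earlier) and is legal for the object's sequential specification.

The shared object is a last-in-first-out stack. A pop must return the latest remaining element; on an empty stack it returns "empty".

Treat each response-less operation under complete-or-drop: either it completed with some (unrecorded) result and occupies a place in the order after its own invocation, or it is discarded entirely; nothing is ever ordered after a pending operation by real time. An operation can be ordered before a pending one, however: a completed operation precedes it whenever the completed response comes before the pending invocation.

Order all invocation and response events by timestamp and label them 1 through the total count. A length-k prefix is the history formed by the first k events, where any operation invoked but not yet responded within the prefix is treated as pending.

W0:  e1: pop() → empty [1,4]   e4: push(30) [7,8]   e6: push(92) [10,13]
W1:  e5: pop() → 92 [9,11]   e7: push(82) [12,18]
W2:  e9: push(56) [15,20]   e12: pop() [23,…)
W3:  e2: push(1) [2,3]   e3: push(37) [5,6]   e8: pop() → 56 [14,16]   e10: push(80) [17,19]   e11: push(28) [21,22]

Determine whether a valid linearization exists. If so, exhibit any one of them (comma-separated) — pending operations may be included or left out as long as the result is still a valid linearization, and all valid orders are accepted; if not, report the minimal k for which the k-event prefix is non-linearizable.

after step 1 (e1 pop() → empty): stack <>
after step 2 (e2 push(1)): stack <1>
after step 3 (e3 push(37)): stack <1,37>
after step 4 (e4 push(30)): stack <1,37,30>
after step 5 (e6 push(92)): stack <1,37,30,92>
after step 6 (e5 pop() → 92): stack <1,37,30>
after step 7 (e7 push(82)): stack <1,37,30,82>
after step 8 (e9 push(56)): stack <1,37,30,82,56>
after step 9 (e8 pop() → 56): stack <1,37,30,82>
after step 10 (e10 push(80)): stack <1,37,30,82,80>
after step 11 (e11 push(28)): stack <1,37,30,82,80,28>

linearizable — witness: e1, e2, e3, e4, e6, e5, e7, e9, e8, e10, e11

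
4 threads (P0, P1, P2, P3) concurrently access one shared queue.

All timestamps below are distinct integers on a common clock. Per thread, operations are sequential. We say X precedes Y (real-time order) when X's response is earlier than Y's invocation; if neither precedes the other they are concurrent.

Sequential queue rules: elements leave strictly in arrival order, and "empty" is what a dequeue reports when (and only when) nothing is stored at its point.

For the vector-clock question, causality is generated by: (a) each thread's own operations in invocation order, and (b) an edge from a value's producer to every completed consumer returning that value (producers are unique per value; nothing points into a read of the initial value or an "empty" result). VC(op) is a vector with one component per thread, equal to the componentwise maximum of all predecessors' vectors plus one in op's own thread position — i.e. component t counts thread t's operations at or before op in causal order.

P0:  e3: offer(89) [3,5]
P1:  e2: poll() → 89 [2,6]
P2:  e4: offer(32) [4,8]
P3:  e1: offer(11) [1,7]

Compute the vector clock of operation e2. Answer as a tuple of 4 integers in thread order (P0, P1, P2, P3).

(1, 1, 0, 0)

root op e1, invoked 1: fresh clock plus P3's own tick → (0, 0, 0, 1)
root op e4, invoked 4: fresh clock plus P2's own tick → (0, 0, 1, 0)
root op e3, invoked 3: fresh clock plus P0's own tick → (1, 0, 0, 0)
invoked at 2, e2 merges VC(e3)=(1, 0, 0, 0) and bumps P1's slot → (1, 1, 0, 0)
target: VC(e2) = (1, 1, 0, 0)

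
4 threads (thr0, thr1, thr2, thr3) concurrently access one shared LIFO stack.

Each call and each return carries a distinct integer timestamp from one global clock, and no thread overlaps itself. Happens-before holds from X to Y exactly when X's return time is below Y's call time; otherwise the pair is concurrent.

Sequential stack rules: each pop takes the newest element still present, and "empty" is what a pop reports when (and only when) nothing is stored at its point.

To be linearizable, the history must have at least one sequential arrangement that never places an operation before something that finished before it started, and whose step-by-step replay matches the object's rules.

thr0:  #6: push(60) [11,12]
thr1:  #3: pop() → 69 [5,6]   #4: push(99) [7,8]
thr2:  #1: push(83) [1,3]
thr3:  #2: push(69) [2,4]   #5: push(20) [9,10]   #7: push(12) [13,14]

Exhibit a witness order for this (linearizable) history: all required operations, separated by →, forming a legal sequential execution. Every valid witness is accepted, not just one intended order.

#1 → #2 → #3 → #4 → #5 → #6 → #7

after step 1 (#1 push(83)): stack <83>
after step 2 (#2 push(69)): stack <83,69>
after step 3 (#3 pop() → 69): stack <83>
after step 4 (#4 push(99)): stack <83,99>
after step 5 (#5 push(20)): stack <83,99,20>
after step 6 (#6 push(60)): stack <83,99,20,60>
after step 7 (#7 push(12)): stack <83,99,20,60,12>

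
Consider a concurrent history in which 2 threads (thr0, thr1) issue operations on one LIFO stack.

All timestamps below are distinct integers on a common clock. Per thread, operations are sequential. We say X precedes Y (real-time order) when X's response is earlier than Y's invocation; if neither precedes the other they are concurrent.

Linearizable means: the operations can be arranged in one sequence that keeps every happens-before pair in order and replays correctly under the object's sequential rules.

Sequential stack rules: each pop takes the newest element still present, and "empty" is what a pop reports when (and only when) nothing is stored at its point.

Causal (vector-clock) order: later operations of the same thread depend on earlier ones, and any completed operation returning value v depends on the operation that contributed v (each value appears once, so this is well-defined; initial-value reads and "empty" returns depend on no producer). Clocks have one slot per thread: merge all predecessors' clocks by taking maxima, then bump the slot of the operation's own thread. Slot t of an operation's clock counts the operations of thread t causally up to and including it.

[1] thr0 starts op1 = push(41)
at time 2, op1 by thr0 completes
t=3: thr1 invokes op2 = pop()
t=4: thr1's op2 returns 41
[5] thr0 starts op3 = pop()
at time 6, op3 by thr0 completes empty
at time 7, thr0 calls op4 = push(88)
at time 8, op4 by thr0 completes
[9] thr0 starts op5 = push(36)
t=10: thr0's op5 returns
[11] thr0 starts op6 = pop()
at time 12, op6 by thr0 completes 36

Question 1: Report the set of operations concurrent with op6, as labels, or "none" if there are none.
none

op6 runs from 11 to 12; window-overlapping ops are concurrent
op1 [1,2]: before
op2 [3,4]: before
op3 [5,6]: before
op4 [7,8]: before
op5 [9,10]: before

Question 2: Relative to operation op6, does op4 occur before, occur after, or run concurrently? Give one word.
before

op4 spans [7,8], op6 spans [11,12]
resp(op4)=8 < inv(op6)=11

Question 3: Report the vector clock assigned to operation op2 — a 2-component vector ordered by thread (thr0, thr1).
(1, 1)

root op op1, invoked 1: fresh clock plus thr0's own tick → (1, 0)
from VC(op1)=(1, 0), op2 (invoked 3) maxes components and bumps thr1 → (1, 1)
from VC(op1)=(1, 0), op3 (invoked 5) maxes components and bumps thr0 → (2, 0)
from VC(op3)=(2, 0), op4 (invoked 7) maxes components and bumps thr0 → (3, 0)
from VC(op4)=(3, 0), op5 (invoked 9) maxes components and bumps thr0 → (4, 0)
from VC(op5)=(4, 0), op6 (invoked 11) maxes components and bumps thr0 → (5, 0)
target: VC(op2) = (1, 1)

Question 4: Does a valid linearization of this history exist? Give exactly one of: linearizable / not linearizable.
linearizable

one valid linearization: op1, op2, op3, op4, op5, op6
1. op1 push(41), leaving stack <41>
2. op2 pop() → 41, leaving stack <>
3. op3 pop() → empty, leaving stack <>
4. op4 push(88), leaving stack <88>
5. op5 push(36), leaving stack <88,36>
6. op6 pop() → 36, leaving stack <88>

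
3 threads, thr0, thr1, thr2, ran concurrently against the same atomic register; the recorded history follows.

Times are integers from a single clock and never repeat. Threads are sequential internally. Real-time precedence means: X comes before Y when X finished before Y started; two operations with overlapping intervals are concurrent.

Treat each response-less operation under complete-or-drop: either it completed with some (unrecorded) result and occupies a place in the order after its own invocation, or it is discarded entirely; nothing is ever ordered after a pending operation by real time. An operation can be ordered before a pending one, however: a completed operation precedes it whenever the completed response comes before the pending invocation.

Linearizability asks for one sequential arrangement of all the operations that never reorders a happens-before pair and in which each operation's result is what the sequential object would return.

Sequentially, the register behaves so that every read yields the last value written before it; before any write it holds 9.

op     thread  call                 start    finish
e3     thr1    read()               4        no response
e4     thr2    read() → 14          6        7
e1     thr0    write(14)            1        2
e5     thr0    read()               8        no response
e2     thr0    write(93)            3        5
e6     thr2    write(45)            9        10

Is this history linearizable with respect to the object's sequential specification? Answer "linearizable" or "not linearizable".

prefix check: 1..6 passes, 1..7 fails once e4's time-7 response joins
one real-time candidate order over the 3 completed operations — the atomic register replay rejects it
completion choices over the 1 pending operation (e3) were checked; none helps
for example e1, e2, e4 (pending dropped) fails at step 3: e4 read() → 14 is not legal there

not linearizable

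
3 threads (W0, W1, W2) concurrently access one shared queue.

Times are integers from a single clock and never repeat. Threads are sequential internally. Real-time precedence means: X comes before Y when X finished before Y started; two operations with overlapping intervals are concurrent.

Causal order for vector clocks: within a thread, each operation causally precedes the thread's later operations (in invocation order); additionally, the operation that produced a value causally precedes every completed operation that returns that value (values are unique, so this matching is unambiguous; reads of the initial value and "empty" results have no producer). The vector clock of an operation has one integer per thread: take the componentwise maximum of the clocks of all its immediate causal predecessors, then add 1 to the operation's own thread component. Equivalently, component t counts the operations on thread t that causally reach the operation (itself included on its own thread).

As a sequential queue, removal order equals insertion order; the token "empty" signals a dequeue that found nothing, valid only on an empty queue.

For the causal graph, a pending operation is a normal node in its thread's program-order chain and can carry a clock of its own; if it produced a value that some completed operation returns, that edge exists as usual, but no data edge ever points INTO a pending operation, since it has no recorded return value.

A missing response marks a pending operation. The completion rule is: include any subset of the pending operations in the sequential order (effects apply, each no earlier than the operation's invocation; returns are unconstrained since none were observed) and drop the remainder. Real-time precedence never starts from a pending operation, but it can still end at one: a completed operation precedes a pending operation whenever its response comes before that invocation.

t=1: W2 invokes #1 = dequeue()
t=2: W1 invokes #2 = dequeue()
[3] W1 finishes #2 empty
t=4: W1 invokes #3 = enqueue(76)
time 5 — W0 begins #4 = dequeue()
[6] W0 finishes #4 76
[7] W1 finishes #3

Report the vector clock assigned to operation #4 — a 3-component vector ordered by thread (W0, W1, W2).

invoked at 1, #1 has no predecessors; its own W2 bump gives (0, 0, 1)
invoked at 2, #2 has no predecessors; its own W1 bump gives (0, 1, 0)
invoked at 4, #3 merges VC(#2)=(0, 1, 0) and bumps W1's slot → (0, 2, 0)
invoked at 5, #4 merges VC(#3)=(0, 2, 0) and bumps W0's slot → (1, 2, 0)
target: VC(#4) = (1, 2, 0)

(1, 2, 0)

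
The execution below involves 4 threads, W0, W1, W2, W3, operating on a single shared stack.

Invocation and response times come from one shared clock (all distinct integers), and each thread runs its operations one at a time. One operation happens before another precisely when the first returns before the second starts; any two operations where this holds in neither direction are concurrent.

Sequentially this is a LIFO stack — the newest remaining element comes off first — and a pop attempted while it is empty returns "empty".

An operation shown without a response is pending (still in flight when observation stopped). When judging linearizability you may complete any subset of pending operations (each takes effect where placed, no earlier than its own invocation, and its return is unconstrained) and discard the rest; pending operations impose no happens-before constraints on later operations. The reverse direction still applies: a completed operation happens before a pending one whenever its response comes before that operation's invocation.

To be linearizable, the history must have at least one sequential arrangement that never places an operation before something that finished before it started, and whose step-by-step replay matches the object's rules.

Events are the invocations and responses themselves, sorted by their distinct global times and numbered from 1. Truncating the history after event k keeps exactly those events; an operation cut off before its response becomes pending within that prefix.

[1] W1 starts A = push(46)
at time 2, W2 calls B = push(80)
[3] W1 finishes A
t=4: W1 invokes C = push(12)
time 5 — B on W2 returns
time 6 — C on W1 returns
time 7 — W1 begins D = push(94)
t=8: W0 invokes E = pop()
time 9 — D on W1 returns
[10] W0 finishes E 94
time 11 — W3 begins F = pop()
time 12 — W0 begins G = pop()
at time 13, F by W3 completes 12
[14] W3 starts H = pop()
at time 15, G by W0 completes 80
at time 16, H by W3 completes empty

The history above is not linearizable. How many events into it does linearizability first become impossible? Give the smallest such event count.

events 1..15 are linearizable; a witness order is A, B, C, D, E, F, G:
after step 1 (A push(46)): stack <46>
after step 2 (B push(80)): stack <46,80>
after step 3 (C push(12)): stack <46,80,12>
after step 4 (D push(94)): stack <46,80,12,94>
after step 5 (E pop() → 94): stack <46,80,12>
after step 6 (F pop() → 12): stack <46,80>
after step 7 (G pop() → 80): stack <46>
event 16 — H's response, time 16 — after it, nothing linearizes
sample order A, B, C, D, E, F, G, H stalls at step 8 — H pop() → empty has no legal effect
sample order A, B, C, D, E, F, H, G stalls at step 7 — H pop() → empty has no legal effect

16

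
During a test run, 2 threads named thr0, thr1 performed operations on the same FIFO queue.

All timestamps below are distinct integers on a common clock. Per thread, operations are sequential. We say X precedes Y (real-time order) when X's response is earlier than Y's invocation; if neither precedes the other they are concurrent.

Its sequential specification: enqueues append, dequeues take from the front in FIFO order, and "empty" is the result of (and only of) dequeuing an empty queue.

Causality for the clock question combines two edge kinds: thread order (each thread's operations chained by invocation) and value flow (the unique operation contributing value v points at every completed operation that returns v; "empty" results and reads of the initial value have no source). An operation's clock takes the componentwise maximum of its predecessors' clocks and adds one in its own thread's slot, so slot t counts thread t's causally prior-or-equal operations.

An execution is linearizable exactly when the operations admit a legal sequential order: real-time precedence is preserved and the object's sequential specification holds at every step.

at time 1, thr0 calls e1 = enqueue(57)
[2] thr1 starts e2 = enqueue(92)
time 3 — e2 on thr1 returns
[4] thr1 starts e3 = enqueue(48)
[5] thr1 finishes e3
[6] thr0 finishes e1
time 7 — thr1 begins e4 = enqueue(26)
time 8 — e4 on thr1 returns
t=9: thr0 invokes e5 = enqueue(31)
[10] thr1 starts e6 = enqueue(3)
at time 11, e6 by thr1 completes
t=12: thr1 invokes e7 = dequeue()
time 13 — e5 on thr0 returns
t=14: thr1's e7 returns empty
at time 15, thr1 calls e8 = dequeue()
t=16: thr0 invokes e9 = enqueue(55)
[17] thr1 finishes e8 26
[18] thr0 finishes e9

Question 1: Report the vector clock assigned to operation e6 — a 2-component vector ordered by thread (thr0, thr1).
(0, 4)

invoked at 2, e2 has no predecessors; its own thr1 bump gives (0, 1)
invoked at 1, e1 has no predecessors; its own thr0 bump gives (1, 0)
invoked at 4, e3 merges VC(e2)=(0, 1) and bumps thr1's slot → (0, 2)
invoked at 9, e5 merges VC(e1)=(1, 0) and bumps thr0's slot → (2, 0)
invoked at 7, e4 merges VC(e3)=(0, 2) and bumps thr1's slot → (0, 3)
invoked at 16, e9 merges VC(e5)=(2, 0) and bumps thr0's slot → (3, 0)
invoked at 10, e6 merges VC(e4)=(0, 3) and bumps thr1's slot → (0, 4)
invoked at 12, e7 merges VC(e6)=(0, 4) and bumps thr1's slot → (0, 5)
invoked at 15, e8 merges VC(e4)=(0, 3), VC(e7)=(0, 5) and bumps thr1's slot → (0, 6)
target: VC(e6) = (0, 4)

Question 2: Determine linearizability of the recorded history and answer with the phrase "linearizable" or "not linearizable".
not linearizable

the violation lands at event 14, e7's response at time 14: events 1..13 linearize, events 1..14 do not
real-time-consistent orders of the 7 completed operations: 9 — all fail the FIFO queue replay
for example e1, e2, e3, e4, e5, e6, e7 fails at step 7: e7 dequeue() → empty is not legal there
for example e1, e2, e3, e4, e6, e5, e7 fails at step 7: e7 dequeue() → empty is not legal there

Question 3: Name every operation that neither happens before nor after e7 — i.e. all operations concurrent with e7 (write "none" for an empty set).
e5

e7 spans [12,14]: anything still running between times 12 and 14 counts as concurrent
e1 [1,6]: before
e2 [2,3]: before
e3 [4,5]: before
e4 [7,8]: before
e5 [9,13]: concurrent
e6 [10,11]: before
e8 [15,17]: after
e9 [16,18]: after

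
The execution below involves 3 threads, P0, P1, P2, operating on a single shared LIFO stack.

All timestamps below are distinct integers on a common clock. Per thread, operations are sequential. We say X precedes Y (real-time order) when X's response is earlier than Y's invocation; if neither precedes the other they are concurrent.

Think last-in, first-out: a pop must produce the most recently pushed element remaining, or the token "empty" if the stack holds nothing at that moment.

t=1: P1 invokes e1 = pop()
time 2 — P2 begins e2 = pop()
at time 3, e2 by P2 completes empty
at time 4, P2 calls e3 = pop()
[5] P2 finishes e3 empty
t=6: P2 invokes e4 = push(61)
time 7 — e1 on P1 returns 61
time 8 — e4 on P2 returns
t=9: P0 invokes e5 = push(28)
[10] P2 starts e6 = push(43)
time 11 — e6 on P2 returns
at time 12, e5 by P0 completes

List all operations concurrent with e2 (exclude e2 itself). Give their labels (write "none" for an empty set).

e1

concurrent with e2 ([2,3]): every op whose interval crosses 2..3
e1 [1,7]: concurrent
e3 [4,5]: after
e4 [6,8]: after
e5 [9,12]: after
e6 [10,11]: after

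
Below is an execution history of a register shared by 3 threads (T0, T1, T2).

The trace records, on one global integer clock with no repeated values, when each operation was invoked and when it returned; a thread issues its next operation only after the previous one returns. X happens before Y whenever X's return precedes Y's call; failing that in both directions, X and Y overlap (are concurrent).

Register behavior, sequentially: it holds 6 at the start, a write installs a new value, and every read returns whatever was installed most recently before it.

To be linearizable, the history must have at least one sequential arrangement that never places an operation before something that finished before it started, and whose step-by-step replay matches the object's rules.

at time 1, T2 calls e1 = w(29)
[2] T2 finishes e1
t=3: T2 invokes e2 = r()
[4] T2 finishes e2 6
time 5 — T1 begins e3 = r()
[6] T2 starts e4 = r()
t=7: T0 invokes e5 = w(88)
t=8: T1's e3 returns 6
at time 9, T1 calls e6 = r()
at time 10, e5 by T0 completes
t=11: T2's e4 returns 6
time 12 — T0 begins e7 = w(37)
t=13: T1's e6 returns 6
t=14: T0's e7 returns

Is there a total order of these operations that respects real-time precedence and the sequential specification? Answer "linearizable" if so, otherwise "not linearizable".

the violation lands at event 4, e2's response at time 4: events 1..3 linearize, events 1..4 do not
a single order respects real time; the 2 completed register operations fail replay along it
sample order e1, e2 stalls at step 2 — e2 r() → 6 has no legal effect

not linearizable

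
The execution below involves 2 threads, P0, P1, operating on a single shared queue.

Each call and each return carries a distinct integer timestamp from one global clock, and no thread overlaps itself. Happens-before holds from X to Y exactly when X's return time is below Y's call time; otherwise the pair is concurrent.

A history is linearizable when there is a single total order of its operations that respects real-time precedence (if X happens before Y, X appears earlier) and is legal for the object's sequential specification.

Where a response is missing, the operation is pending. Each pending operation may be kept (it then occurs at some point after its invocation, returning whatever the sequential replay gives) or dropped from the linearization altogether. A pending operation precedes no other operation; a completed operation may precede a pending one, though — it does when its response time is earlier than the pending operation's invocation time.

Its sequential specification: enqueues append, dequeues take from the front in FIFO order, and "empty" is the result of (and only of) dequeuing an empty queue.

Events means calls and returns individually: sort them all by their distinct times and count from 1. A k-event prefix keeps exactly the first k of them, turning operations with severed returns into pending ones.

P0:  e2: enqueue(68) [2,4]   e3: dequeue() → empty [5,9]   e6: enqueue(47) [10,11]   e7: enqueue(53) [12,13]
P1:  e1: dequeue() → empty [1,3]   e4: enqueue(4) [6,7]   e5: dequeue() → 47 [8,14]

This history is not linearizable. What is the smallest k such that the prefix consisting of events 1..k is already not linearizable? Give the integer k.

events 1..8 are linearizable, e.g. via e1, e2, e3, e4:
1. e1 dequeue() → empty, leaving queue <>
2. e2 enqueue(68), leaving queue <68>
3. e3 dequeue() (pending, included), leaving queue <>
4. e4 enqueue(4), leaving queue <4>
event 9 — e3's response, time 9 — after it, nothing linearizes
no completion choice of the 1 pending operation (e5) rescues it — every subset was tried
e.g. e1, e2, e3, e4 (pending dropped): illegal at step 3, since e3 dequeue() → empty cannot apply there
e.g. e1, e2, e4, e3 (pending dropped): illegal at step 4, since e3 dequeue() → empty cannot apply there

9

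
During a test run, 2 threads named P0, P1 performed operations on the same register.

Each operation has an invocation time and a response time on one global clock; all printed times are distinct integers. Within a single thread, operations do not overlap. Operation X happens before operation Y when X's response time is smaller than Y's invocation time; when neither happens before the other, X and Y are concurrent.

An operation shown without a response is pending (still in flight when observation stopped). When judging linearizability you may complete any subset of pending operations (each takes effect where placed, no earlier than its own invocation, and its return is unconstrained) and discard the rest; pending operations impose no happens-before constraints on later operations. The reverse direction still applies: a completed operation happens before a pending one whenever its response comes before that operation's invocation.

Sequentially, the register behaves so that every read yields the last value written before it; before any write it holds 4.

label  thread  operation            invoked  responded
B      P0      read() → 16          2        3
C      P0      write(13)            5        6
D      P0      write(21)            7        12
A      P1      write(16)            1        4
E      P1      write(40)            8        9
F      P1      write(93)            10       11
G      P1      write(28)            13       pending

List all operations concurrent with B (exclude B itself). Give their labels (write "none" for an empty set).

concurrent with B ([2,3]): every op whose interval crosses 2..3
A [1,4]: concurrent
C [5,6]: after
D [7,12]: after
E [8,9]: after
F [10,11]: after
G [13,…): after

A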